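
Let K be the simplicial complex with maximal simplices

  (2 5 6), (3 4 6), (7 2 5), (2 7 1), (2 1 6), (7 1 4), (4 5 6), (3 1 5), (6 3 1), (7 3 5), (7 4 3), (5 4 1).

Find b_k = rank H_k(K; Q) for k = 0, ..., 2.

b_0 = 1, b_1 = 0, b_2 = 0.

Take the total order 1 < 2 < 3 < 4 < 5 < 6 < 7 on the vertex set. Then K (dimension 2) consists of the simplices:

  0-simplices (7): [1], [2], [3], [4], [5], [6], [7]
  1-simplices (18): [1,2], [1,3], [1,4], [1,5], [1,6], [1,7], [2,5], [2,6], [2,7], [3,4], [3,5], [3,6], [3,7], [4,5], [4,6], [4,7], [5,6], [5,7]
  2-simplices (12): [1,2,6], [1,2,7], [1,3,5], [1,3,6], [1,4,5], [1,4,7], [2,5,6], [2,5,7], [3,4,6], [3,4,7], [3,5,7], [4,5,6]

so the chain groups are C_0 ≅ Z^7, C_1 ≅ Z^18, C_2 ≅ Z^12.

Boundary ∂_1: C_1 → C_0 maps an edge to its endpoints' difference, ∂[p,q] = q − p.
The 7×18 boundary matrix has rank 6 and Smith normal form diag(1,1,1,1,1,1).

Boundary ∂_2: C_2 → C_1 sends each 2-simplex [p,q,r] to [q,r] − [p,r] + [p,q]. For instance
  ∂[3,4,6] = [4,6] − [3,6] + [3,4],
  ∂[1,2,6] = [2,6] − [1,6] + [1,2].
The resulting 18×12 matrix has rank 12, and its Smith normal form has invariant factors (1,1,1,1,1,1,1,1,1,1,1,2).

Computing H_k = (kernel of ∂_k) / (image of ∂_{k+1}):

  H_0: rank C_0 − rank ∂_1 = 7 − 6 = 1, and the invariant factors of ∂_1 are all 1, so H_0 ≅ Z.
  H_1: rank ker ∂_1 − rank ∂_2 = (18 − 6) − 12 = 0, and ∂_2 has invariant factor 2 > 1, so H_1 ≅ Z_2.
  H_2: rank ker ∂_2 − rank ∂_3 = (12 − 12) − 0 = 0, and there is no ∂_3, so H_2 ≅ 0.

As a check, the Euler characteristic is 7 − 18 + 12 = 1, which agrees with 1 − 0 + 0 = 1.

Hence the Betti numbers are b_0 = 1, b_1 = 0, b_2 = 0.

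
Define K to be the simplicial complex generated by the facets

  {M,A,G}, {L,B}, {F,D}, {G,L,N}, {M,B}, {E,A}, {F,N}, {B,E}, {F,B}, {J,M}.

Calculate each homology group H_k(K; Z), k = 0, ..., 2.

H_0 ≅ Z,  H_1 ≅ Z^3,  H_2 = 0.

Fix the vertex order A < B < D < E < F < G < J < L < M < N and write every simplex with vertices in increasing order. Then dim K = 2 and the simplices of K are:

  0-simplices (10): A, B, D, E, F, G, J, L, M, N
  1-simplices (14): AE, AG, AM, BE, BF, BL, BM, DF, FN, GL, GM, GN, JM, LN
  2-simplices (2): AGM, GLN

so the chain groups are C_0 ≅ Z^10, C_1 ≅ Z^14, C_2 ≅ Z^2.

The boundary map ∂_1: C_1 → C_0 maps an edge to its endpoints' difference, ∂[p,q] = q − p.
This gives a 10×14 integer matrix of rank 9; reducing to Smith normal form yields diagonal entries (1,1,1,1,1,1,1,1,1).

The boundary map ∂_2: C_2 → C_1 maps a triangle to the signed sum of its edges. For instance
  ∂AGM = GM − AM + AG,
  ∂GLN = LN − GN + GL.
The 14×2 boundary matrix has rank 2 and Smith normal form diag(1,1).

Computing H_k = (kernel of ∂_k) / (image of ∂_{k+1}):

  H_0: rank C_0 − rank ∂_1 = 10 − 9 = 1, and the invariant factors of ∂_1 are all 1, so H_0 ≅ Z.
  H_1: rank ker ∂_1 − rank ∂_2 = (14 − 9) − 2 = 3, and the invariant factors of ∂_2 are all 1, so H_1 ≅ Z^3.
  H_2: rank ker ∂_2 − rank ∂_3 = (2 − 2) − 0 = 0, and there is no ∂_3, so H_2 ≅ 0.

As a check, the Euler characteristic is 10 − 14 + 2 = -2, which agrees with 1 − 3 + 0 = -2.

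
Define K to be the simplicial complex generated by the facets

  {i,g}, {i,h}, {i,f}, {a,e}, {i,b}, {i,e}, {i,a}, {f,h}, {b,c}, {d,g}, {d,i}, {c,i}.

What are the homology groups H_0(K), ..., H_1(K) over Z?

H_0 = Z,  H_1 = Z^4.

Order the vertices as a < b < c < d < e < f < g < h < i. Listing each simplex with vertices in this order, K has dimension 1 with simplices:

  0-simplices (9): a, b, c, d, e, f, g, h, i
  1-simplices (12): ae, ai, bc, bi, ci, dg, di, ei, fh, fi, gi, hi

Hence C_0 ≅ Z^9, C_1 ≅ Z^12.

The boundary map ∂_1: C_1 → C_0 is given by ∂[p,q] = [q] − [p]. For instance
  ∂gi = i − g.
This gives a 9×12 integer matrix of rank 8; reducing to Smith normal form yields diagonal entries (1,1,1,1,1,1,1,1).

Now H_k = ker ∂_k / im ∂_{k+1}, so:

  H_0: rank C_0 − rank ∂_1 = 9 − 8 = 1, and the invariant factors of ∂_1 are all 1, so H_0 ≅ Z.
  H_1: rank ker ∂_1 − rank ∂_2 = (12 − 8) − 0 = 4, and there is no ∂_2, so H_1 ≅ Z^4.

As a check, the Euler characteristic is 9 − 12 = -3, which agrees with 1 − 4 = -3.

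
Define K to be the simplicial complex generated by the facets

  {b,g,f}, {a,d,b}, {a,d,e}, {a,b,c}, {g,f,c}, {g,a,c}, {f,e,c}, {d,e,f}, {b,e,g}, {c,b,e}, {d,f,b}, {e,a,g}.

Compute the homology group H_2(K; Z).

H_2 ≅ 0.

Order the vertices as a < b < c < d < e < f < g. Listing each simplex with vertices in this order, K has dimension 2 with simplices:

  0-simplices (7): a, b, c, d, e, f, g
  1-simplices (18): ab, ac, ad, ae, ag, bc, bd, be, bf, bg, ce, cf, cg, de, df, ef, eg, fg
  2-simplices (12): abc, abd, acg, ade, aeg, bce, bdf, beg, bfg, cef, cfg, def

so the chain groups are C_0 ≅ Z^7, C_1 ≅ Z^18, C_2 ≅ Z^12.

The boundary map ∂_1: C_1 → C_0 maps an edge to its endpoints' difference, ∂[p,q] = q − p.
The resulting 7×18 matrix has rank 6, and its Smith normal form has invariant factors (1,1,1,1,1,1).

The boundary map ∂_2: C_2 → C_1 acts by ∂[p,q,r] = [q,r] − [p,r] + [p,q]. For instance
  ∂bce = ce − be + bc,
  ∂acg = cg − ag + ac.
The 18×12 boundary matrix has rank 12 and Smith normal form diag(1,1,1,1,1,1,1,1,1,1,1,2).

From H_k ≅ ker(∂_k) / im(∂_{k+1}) we obtain:

  H_2: rank ker ∂_2 − rank ∂_3 = (12 − 12) − 0 = 0, and there is no ∂_3, so H_2 = 0.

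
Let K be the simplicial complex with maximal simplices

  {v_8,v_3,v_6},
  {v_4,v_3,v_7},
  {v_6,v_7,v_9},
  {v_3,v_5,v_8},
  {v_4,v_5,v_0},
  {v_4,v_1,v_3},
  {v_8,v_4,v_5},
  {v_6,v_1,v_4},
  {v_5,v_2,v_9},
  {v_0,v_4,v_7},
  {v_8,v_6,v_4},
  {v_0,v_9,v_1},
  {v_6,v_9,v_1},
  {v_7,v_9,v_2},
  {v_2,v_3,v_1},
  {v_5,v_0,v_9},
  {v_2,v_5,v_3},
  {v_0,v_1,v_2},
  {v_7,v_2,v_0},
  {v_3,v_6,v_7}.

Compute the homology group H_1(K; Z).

H_1 ≅ Z ⊕ Z_2.

We work with the vertex ordering v_0 < v_1 < v_2 < v_3 < v_4 < v_5 < v_6 < v_7 < v_8 < v_9. The simplices of K, each written with vertices in increasing order, are:

  0-simplices (10): [v_0], [v_1], [v_2], [v_3], [v_4], [v_5], [v_6], [v_7], [v_8], [v_9]
  1-simplices (30): (30 of them)
  2-simplices (20): (20 of them)

Hence C_0 ≅ Z^10, C_1 ≅ Z^30, C_2 ≅ Z^20.

The boundary map ∂_1: C_1 → C_0 sends each edge [p,q] (with p < q) to q − p. For instance
  ∂[v_0,v_2] = [v_2] − [v_0].
The 10×30 boundary matrix has rank 9 and Smith normal form diag(1,1,1,1,1,1,1,1,1).

The boundary map ∂_2: C_2 → C_1 sends each 2-simplex [p,q,r] to [q,r] − [p,r] + [p,q]. For instance
  ∂[v_3,v_6,v_8] = [v_6,v_8] − [v_3,v_8] + [v_3,v_6],
  ∂[v_2,v_7,v_9] = [v_7,v_9] − [v_2,v_9] + [v_2,v_7].
This gives a 30×20 integer matrix of rank 20; reducing to Smith normal form yields diagonal entries (1,1,1,1,1,1,1,1,1,1,1,1,1,1,1,1,1,1,1,2).

From H_k ≅ ker(∂_k) / im(∂_{k+1}) we obtain:

  H_1: rank ker ∂_1 − rank ∂_2 = (30 − 9) − 20 = 1, and ∂_2 has invariant factor 2 > 1, so H_1 = Z ⊕ Z_2.

(K is a triangulation of the Klein bottle.)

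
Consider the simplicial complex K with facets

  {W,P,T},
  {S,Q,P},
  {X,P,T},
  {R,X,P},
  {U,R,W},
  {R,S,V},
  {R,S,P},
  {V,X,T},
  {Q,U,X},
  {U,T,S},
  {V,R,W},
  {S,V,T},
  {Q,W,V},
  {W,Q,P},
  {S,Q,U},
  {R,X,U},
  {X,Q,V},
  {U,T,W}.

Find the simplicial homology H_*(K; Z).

Take the total order P < Q < R < S < T < U < V < W < X on the vertex set. Then K (dimension 2) consists of the simplices:

  0-simplices (9): P, Q, R, S, T, U, V, W, X
  1-simplices (27): PQ, PR, PS, PT, PW, PX, QS, QU, QV, QW, QX, RS, RU, RV, RW, RX, ST, SU, SV, TU, TV, TW, TX, UW, UX, VW, VX
  2-simplices (18): PQS, PQW, PRS, PRX, PTW, PTX, QSU, QUX, QVW, QVX, RSV, RUW, RUX, RVW, STU, STV, TUW, TVX

Hence C_0 ≅ Z^9, C_1 ≅ Z^27, C_2 ≅ Z^18.

∂_1: C_1 → C_0 maps an edge to its endpoints' difference, ∂[p,q] = q − p. For instance
  ∂RW = W − R.
The 9×27 boundary matrix has rank 8 and Smith normal form diag(1,1,1,1,1,1,1,1).

Boundary ∂_2: C_2 → C_1 sends each 2-simplex [p,q,r] to [q,r] − [p,r] + [p,q]. For instance
  ∂RUX = UX − RX + RU,
  ∂STV = TV − SV + ST.
This gives a 27×18 integer matrix of rank 17; reducing to Smith normal form yields diagonal entries (1,1,1,1,1,1,1,1,1,1,1,1,1,1,1,1,1).

Now H_k = ker ∂_k / im ∂_{k+1}, so:

  H_0: rank C_0 − rank ∂_1 = 9 − 8 = 1, and the invariant factors of ∂_1 are all 1, so H_0 = Z.
  H_1: rank ker ∂_1 − rank ∂_2 = (27 − 8) − 17 = 2, and the invariant factors of ∂_2 are all 1, so H_1 = Z^2.
  H_2: rank ker ∂_2 − rank ∂_3 = (18 − 17) − 0 = 1, and there is no ∂_3, so H_2 = Z.

As a check, the Euler characteristic is 9 − 27 + 18 = 0, which agrees with 1 − 2 + 1 = 0.
(K is a triangulation of the torus T^2.)

H_0 = Z,  H_1 = Z^2,  H_2 = Z.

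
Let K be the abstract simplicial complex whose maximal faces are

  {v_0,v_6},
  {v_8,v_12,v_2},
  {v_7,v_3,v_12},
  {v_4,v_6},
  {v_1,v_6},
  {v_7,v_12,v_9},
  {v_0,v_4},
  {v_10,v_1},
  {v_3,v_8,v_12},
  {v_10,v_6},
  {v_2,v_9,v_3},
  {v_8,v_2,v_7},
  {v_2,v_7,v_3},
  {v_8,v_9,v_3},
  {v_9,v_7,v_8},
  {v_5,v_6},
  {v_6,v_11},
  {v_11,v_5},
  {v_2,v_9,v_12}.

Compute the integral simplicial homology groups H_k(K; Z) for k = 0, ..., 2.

Take the total order v_0 < v_1 < v_2 < v_3 < v_4 < v_5 < v_6 < v_7 < v_8 < v_9 < v_10 < v_11 < v_12 on the vertex set. Then K (dimension 2) consists of the simplices:

  0-simplices (13): [v_0], [v_1], [v_2], [v_3], [v_4], [v_5], [v_6], [v_7], [v_8], [v_9], [v_10], [v_11], [v_12]
  1-simplices (24): (24 of them)
  2-simplices (10): [v_2,v_3,v_7], [v_2,v_3,v_9], [v_2,v_7,v_8], [v_2,v_8,v_12], [v_2,v_9,v_12], [v_3,v_7,v_12], [v_3,v_8,v_9], [v_3,v_8,v_12], [v_7,v_8,v_9], [v_7,v_9,v_12]

so the chain groups are C_0 ≅ Z^13, C_1 ≅ Z^24, C_2 ≅ Z^10.

∂_1: C_1 → C_0 is given by ∂[p,q] = [q] − [p]. For instance
  ∂[v_5,v_6] = [v_6] − [v_5].
The resulting 13×24 matrix has rank 11, and its Smith normal form has invariant factors (1,1,1,1,1,1,1,1,1,1,1).

∂_2: C_2 → C_1 sends each 2-simplex [p,q,r] to [q,r] − [p,r] + [p,q]. For instance
  ∂[v_2,v_7,v_8] = [v_7,v_8] − [v_2,v_8] + [v_2,v_7],
  ∂[v_3,v_8,v_12] = [v_8,v_12] − [v_3,v_12] + [v_3,v_8].
As a 24×10 matrix over Z this has rank 10, with invariant factors (1,1,1,1,1,1,1,1,1,2).

Now H_k = ker ∂_k / im ∂_{k+1}, so:

  H_0: rank C_0 − rank ∂_1 = 13 − 11 = 2, and the invariant factors of ∂_1 are all 1, so H_0 = Z^2.
  H_1: rank ker ∂_1 − rank ∂_2 = (24 − 11) − 10 = 3, and ∂_2 has invariant factor 2 > 1, so H_1 = Z^3 ⊕ Z/2.
  H_2: rank ker ∂_2 − rank ∂_3 = (10 − 10) − 0 = 0, and there is no ∂_3, so H_2 = 0.

As a check, the Euler characteristic is 13 − 24 + 10 = -1, which agrees with 2 − 3 + 0 = -1.
(K is a triangulation of the disjoint union of the real projective plane RP^2 and a wedge of 3 circles.)

H_0 ≅ Z^2,  H_1 ≅ Z^3 ⊕ Z/2,  H_2 = 0.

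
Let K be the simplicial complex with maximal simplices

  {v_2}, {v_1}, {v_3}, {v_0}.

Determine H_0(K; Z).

H_0 ≅ Z^4.

Order the vertices as v_0 < v_1 < v_2 < v_3. Listing each simplex with vertices in this order, K has dimension 0 with simplices:

  0-simplices (4): [v_0], [v_1], [v_2], [v_3]

so the chain groups are C_0 ≅ Z^4.

Computing H_k = (kernel of ∂_k) / (image of ∂_{k+1}):

  H_0: rank C_0 − rank ∂_1 = 4 − 0 = 4, and there is no ∂_1, so H_0 ≅ Z^4.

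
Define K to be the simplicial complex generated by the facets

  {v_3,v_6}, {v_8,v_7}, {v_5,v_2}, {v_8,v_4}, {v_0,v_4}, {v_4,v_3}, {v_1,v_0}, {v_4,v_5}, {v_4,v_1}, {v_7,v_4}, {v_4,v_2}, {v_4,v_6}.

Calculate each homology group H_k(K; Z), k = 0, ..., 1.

K has 9 vertices, 12 edges.
rank ∂_0 = 0, rank ∂_1 = 8 ⇒ b_0 = 9 − 0 − 8 = 1; all invariant factors of ∂_1 are 1 so no torsion. So H_0 ≅ Z.
rank ∂_1 = 8, rank ∂_2 = 0 ⇒ b_1 = 12 − 8 − 0 = 4. So H_1 ≅ Z^4.

H_0 = Z,  H_1 = Z^4.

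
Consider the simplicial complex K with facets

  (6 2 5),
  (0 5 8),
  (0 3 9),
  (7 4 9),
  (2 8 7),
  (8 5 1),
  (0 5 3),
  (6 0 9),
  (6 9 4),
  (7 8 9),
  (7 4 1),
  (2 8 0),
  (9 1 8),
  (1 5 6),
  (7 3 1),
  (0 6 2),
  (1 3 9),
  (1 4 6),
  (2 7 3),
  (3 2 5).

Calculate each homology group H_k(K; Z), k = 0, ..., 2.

H_0 ≅ Z,  H_1 ≅ Z ⊕ Z/2,  H_2 = 0.

Order the vertices as 0 < 1 < 2 < 3 < 4 < 5 < 6 < 7 < 8 < 9. Listing each simplex with vertices in this order, K has dimension 2 with simplices:

  0-simplices (10): [0], [1], [2], [3], [4], [5], [6], [7], [8], [9]
  1-simplices (30): (30 of them)
  2-simplices (20): (20 of them)

giving chain groups C_0 ≅ Z^10, C_1 ≅ Z^30, C_2 ≅ Z^20.

The boundary map ∂_1: C_1 → C_0 maps an edge to its endpoints' difference, ∂[p,q] = q − p. For instance
  ∂[1,7] = [7] − [1].
This gives a 10×30 integer matrix of rank 9; reducing to Smith normal form yields diagonal entries (1,1,1,1,1,1,1,1,1).

∂_2: C_2 → C_1 maps a triangle to the signed sum of its edges. For instance
  ∂[1,5,8] = [5,8] − [1,8] + [1,5],
  ∂[0,3,5] = [3,5] − [0,5] + [0,3].
The resulting 30×20 matrix has rank 20, and its Smith normal form has invariant factors (1,1,1,1,1,1,1,1,1,1,1,1,1,1,1,1,1,1,1,2).

Reading off H_k = ker ∂_k / im ∂_{k+1}:

  H_0: rank C_0 − rank ∂_1 = 10 − 9 = 1, and the invariant factors of ∂_1 are all 1, so H_0 ≅ Z.
  H_1: rank ker ∂_1 − rank ∂_2 = (30 − 9) − 20 = 1, and ∂_2 has invariant factor 2 > 1, so H_1 ≅ Z ⊕ Z/2.
  H_2: rank ker ∂_2 − rank ∂_3 = (20 − 20) − 0 = 0, and there is no ∂_3, so H_2 ≅ 0.

(K is a triangulation of the Klein bottle.)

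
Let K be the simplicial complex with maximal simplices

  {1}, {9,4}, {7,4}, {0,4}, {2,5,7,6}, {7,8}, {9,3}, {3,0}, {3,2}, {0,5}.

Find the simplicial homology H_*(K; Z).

Take the total order 0 < 1 < 2 < 3 < 4 < 5 < 6 < 7 < 8 < 9 on the vertex set. Then K (dimension 3) consists of the simplices:

  0-simplices (10): [0], [1], [2], [3], [4], [5], [6], [7], [8], [9]
  1-simplices (14): [0,3], [0,4], [0,5], [2,3], [2,5], [2,6], [2,7], [3,9], [4,7], [4,9], [5,6], [5,7], [6,7], [7,8]
  2-simplices (4): [2,5,6], [2,5,7], [2,6,7], [5,6,7]
  3-simplices (1): [2,5,6,7]

giving chain groups C_0 ≅ Z^10, C_1 ≅ Z^14, C_2 ≅ Z^4, C_3 ≅ Z^1.

Boundary ∂_1: C_1 → C_0 is given by ∂[p,q] = [q] − [p]. For instance
  ∂[0,4] = [4] − [0].
As a 10×14 matrix over Z this has rank 8, with invariant factors (1,1,1,1,1,1,1,1).

The boundary map ∂_2: C_2 → C_1 maps a triangle to the signed sum of its edges. For instance
  ∂[2,5,7] = [5,7] − [2,7] + [2,5],
  ∂[2,5,6] = [5,6] − [2,6] + [2,5].
The resulting 14×4 matrix has rank 3, and its Smith normal form has invariant factors (1,1,1).

The boundary map ∂_3: C_3 → C_2 sends each 3-simplex σ to the alternating sum Σ_i (−1)^i (σ with its i-th vertex removed). For instance
  ∂[2,5,6,7] = [5,6,7] − [2,6,7] + [2,5,7] − [2,5,6].
As a 4×1 matrix over Z this has rank 1, with invariant factors (1).

Reading off H_k = ker ∂_k / im ∂_{k+1}:

  H_0: rank C_0 − rank ∂_1 = 10 − 8 = 2, and the invariant factors of ∂_1 are all 1, so H_0 = Z^2.
  H_1: rank ker ∂_1 − rank ∂_2 = (14 − 8) − 3 = 3, and the invariant factors of ∂_2 are all 1, so H_1 = Z^3.
  H_2: rank ker ∂_2 − rank ∂_3 = (4 − 3) − 1 = 0, and the invariant factors of ∂_3 are all 1, so H_2 = 0.
  H_3: rank ker ∂_3 − rank ∂_4 = (1 − 1) − 0 = 0, and there is no ∂_4, so H_3 = 0.

As a check, the Euler characteristic is 10 − 14 + 4 − 1 = -1, which agrees with 2 − 3 + 0 − 0 = -1.

H_0 ≅ Z^2,  H_1 ≅ Z^3,  H_2 = 0,  H_3 = 0.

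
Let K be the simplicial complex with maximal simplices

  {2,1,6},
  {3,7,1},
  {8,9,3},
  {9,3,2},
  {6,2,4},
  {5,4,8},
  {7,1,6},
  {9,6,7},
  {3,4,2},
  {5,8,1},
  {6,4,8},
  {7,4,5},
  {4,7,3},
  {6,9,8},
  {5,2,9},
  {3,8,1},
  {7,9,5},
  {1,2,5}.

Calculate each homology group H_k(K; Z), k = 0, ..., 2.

H_0 ≅ Z,  H_1 ≅ Z^2,  H_2 ≅ Z.

Order the vertices as 1 < 2 < 3 < 4 < 5 < 6 < 7 < 8 < 9. Listing each simplex with vertices in this order, K has dimension 2 with simplices:

  0-simplices (9): [1], [2], [3], [4], [5], [6], [7], [8], [9]
  1-simplices (27): (27 of them)
  2-simplices (18): [1,2,5], [1,2,6], [1,3,7], [1,3,8], [1,5,8], [1,6,7], [2,3,4], [2,3,9], [2,4,6], [2,5,9], [3,4,7], [3,8,9], [4,5,7], [4,5,8], [4,6,8], [5,7,9], [6,7,9], [6,8,9]

Hence C_0 ≅ Z^9, C_1 ≅ Z^27, C_2 ≅ Z^18.

The boundary map ∂_1: C_1 → C_0 sends each edge [p,q] (with p < q) to q − p.
The 9×27 boundary matrix has rank 8 and Smith normal form diag(1,1,1,1,1,1,1,1).

The boundary map ∂_2: C_2 → C_1 sends each 2-simplex [p,q,r] to [q,r] − [p,r] + [p,q]. For instance
  ∂[2,3,4] = [3,4] − [2,4] + [2,3],
  ∂[1,2,5] = [2,5] − [1,5] + [1,2].
The resulting 27×18 matrix has rank 17, and its Smith normal form has invariant factors (1,1,1,1,1,1,1,1,1,1,1,1,1,1,1,1,1).

Now H_k = ker ∂_k / im ∂_{k+1}, so:

  H_0: rank C_0 − rank ∂_1 = 9 − 8 = 1, and the invariant factors of ∂_1 are all 1, so H_0 ≅ Z.
  H_1: rank ker ∂_1 − rank ∂_2 = (27 − 8) − 17 = 2, and the invariant factors of ∂_2 are all 1, so H_1 ≅ Z^2.
  H_2: rank ker ∂_2 − rank ∂_3 = (18 − 17) − 0 = 1, and there is no ∂_3, so H_2 ≅ Z.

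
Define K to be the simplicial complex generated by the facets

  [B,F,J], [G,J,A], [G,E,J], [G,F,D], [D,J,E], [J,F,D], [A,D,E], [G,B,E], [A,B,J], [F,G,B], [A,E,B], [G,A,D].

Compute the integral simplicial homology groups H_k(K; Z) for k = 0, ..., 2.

H_0 ≅ Z,  H_1 ≅ Z/2,  H_2 = 0.

Fix the vertex order A < B < D < E < F < G < J and write every simplex with vertices in increasing order. Then dim K = 2 and the simplices of K are:

  0-simplices (7): A, B, D, E, F, G, J
  1-simplices (18): AB, AD, AE, AG, AJ, BE, BF, BG, BJ, DE, DF, DG, DJ, EG, EJ, FG, FJ, GJ
  2-simplices (12): ABE, ABJ, ADE, ADG, AGJ, BEG, BFG, BFJ, DEJ, DFG, DFJ, EGJ

Hence C_0 ≅ Z^7, C_1 ≅ Z^18, C_2 ≅ Z^12.

The boundary map ∂_1: C_1 → C_0 sends each edge [p,q] (with p < q) to q − p. For instance
  ∂BE = E − B.
As a 7×18 matrix over Z this has rank 6, with invariant factors (1,1,1,1,1,1).

Boundary ∂_2: C_2 → C_1 maps a triangle to the signed sum of its edges. For instance
  ∂BFJ = FJ − BJ + BF,
  ∂ADE = DE − AE + AD.
The resulting 18×12 matrix has rank 12, and its Smith normal form has invariant factors (1,1,1,1,1,1,1,1,1,1,1,2).

Reading off H_k = ker ∂_k / im ∂_{k+1}:

  H_0: rank C_0 − rank ∂_1 = 7 − 6 = 1, and the invariant factors of ∂_1 are all 1, so H_0 ≅ Z.
  H_1: rank ker ∂_1 − rank ∂_2 = (18 − 6) − 12 = 0, and ∂_2 has invariant factor 2 > 1, so H_1 ≅ Z/2.
  H_2: rank ker ∂_2 − rank ∂_3 = (12 − 12) − 0 = 0, and there is no ∂_3, so H_2 ≅ 0.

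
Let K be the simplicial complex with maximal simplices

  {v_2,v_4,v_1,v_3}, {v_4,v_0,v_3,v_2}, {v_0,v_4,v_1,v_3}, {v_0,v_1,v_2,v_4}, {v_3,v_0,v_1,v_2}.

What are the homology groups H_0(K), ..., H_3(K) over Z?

Fix the vertex order v_0 < v_1 < v_2 < v_3 < v_4 and write every simplex with vertices in increasing order. Then dim K = 3 and the simplices of K are:

  0-simplices (5): [v_0], [v_1], [v_2], [v_3], [v_4]
  1-simplices (10): [v_0,v_1], [v_0,v_2], [v_0,v_3], [v_0,v_4], [v_1,v_2], [v_1,v_3], [v_1,v_4], [v_2,v_3], [v_2,v_4], [v_3,v_4]
  2-simplices (10): [v_0,v_1,v_2], [v_0,v_1,v_3], [v_0,v_1,v_4], [v_0,v_2,v_3], [v_0,v_2,v_4], [v_0,v_3,v_4], [v_1,v_2,v_3], [v_1,v_2,v_4], [v_1,v_3,v_4], [v_2,v_3,v_4]
  3-simplices (5): [v_0,v_1,v_2,v_3], [v_0,v_1,v_2,v_4], [v_0,v_1,v_3,v_4], [v_0,v_2,v_3,v_4], [v_1,v_2,v_3,v_4]

so the chain groups are C_0 ≅ Z^5, C_1 ≅ Z^10, C_2 ≅ Z^10, C_3 ≅ Z^5.

∂_1: C_1 → C_0 is given by ∂[p,q] = [q] − [p]. For instance
  ∂[v_3,v_4] = [v_4] − [v_3].
The 5×10 boundary matrix has rank 4 and Smith normal form diag(1,1,1,1).

∂_2: C_2 → C_1 sends each 2-simplex [p,q,r] to [q,r] − [p,r] + [p,q]. For instance
  ∂[v_1,v_2,v_3] = [v_2,v_3] − [v_1,v_3] + [v_1,v_2],
  ∂[v_0,v_1,v_3] = [v_1,v_3] − [v_0,v_3] + [v_0,v_1].
This gives a 10×10 integer matrix of rank 6; reducing to Smith normal form yields diagonal entries (1,1,1,1,1,1).

∂_3: C_3 → C_2 sends each 3-simplex σ to the alternating sum Σ_i (−1)^i (σ with its i-th vertex removed). For instance
  ∂[v_0,v_1,v_3,v_4] = [v_1,v_3,v_4] − [v_0,v_3,v_4] + [v_0,v_1,v_4] − [v_0,v_1,v_3],
  ∂[v_1,v_2,v_3,v_4] = [v_2,v_3,v_4] − [v_1,v_3,v_4] + [v_1,v_2,v_4] − [v_1,v_2,v_3].
The resulting 10×5 matrix has rank 4, and its Smith normal form has invariant factors (1,1,1,1).

From H_k ≅ ker(∂_k) / im(∂_{k+1}) we obtain:

  H_0: rank C_0 − rank ∂_1 = 5 − 4 = 1, and the invariant factors of ∂_1 are all 1, so H_0 ≅ Z.
  H_1: rank ker ∂_1 − rank ∂_2 = (10 − 4) − 6 = 0, and the invariant factors of ∂_2 are all 1, so H_1 ≅ 0.
  H_2: rank ker ∂_2 − rank ∂_3 = (10 − 6) − 4 = 0, and the invariant factors of ∂_3 are all 1, so H_2 ≅ 0.
  H_3: rank ker ∂_3 − rank ∂_4 = (5 − 4) − 0 = 1, and there is no ∂_4, so H_3 ≅ Z.

As a check, the Euler characteristic is 5 − 10 + 10 − 5 = 0, which agrees with 1 − 0 + 0 − 1 = 0.
(K is a triangulation of the 3-sphere S^3.)

H_0 ≅ Z,  H_1 = 0,  H_2 = 0,  H_3 ≅ Z.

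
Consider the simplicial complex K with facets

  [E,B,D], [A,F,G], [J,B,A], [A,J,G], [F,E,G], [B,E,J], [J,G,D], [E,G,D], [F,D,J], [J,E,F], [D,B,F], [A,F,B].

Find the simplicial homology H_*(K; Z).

Order the vertices as A < B < D < E < F < G < J. Listing each simplex with vertices in this order, K has dimension 2 with simplices:

  0-simplices (7): A, B, D, E, F, G, J
  1-simplices (18): AB, AF, AG, AJ, BD, BE, BF, BJ, DE, DF, DG, DJ, EF, EG, EJ, FG, FJ, GJ
  2-simplices (12): ABF, ABJ, AFG, AGJ, BDE, BDF, BEJ, DEG, DFJ, DGJ, EFG, EFJ

so the chain groups are C_0 ≅ Z^7, C_1 ≅ Z^18, C_2 ≅ Z^12.

Boundary ∂_1: C_1 → C_0 sends each edge [p,q] (with p < q) to q − p.
The 7×18 boundary matrix has rank 6 and Smith normal form diag(1,1,1,1,1,1).

The boundary map ∂_2: C_2 → C_1 maps a triangle to the signed sum of its edges. For instance
  ∂ABF = BF − AF + AB,
  ∂DFJ = FJ − DJ + DF.
As a 18×12 matrix over Z this has rank 12, with invariant factors (1,1,1,1,1,1,1,1,1,1,1,2).

Reading off H_k = ker ∂_k / im ∂_{k+1}:

  H_0: rank C_0 − rank ∂_1 = 7 − 6 = 1, and the invariant factors of ∂_1 are all 1, so H_0 ≅ Z.
  H_1: rank ker ∂_1 − rank ∂_2 = (18 − 6) − 12 = 0, and ∂_2 has invariant factor 2 > 1, so H_1 ≅ Z/2.
  H_2: rank ker ∂_2 − rank ∂_3 = (12 − 12) − 0 = 0, and there is no ∂_3, so H_2 ≅ 0.

(K is a triangulation of the real projective plane RP^2.)

H_0 ≅ Z,  H_1 ≅ Z/2,  H_2 = 0.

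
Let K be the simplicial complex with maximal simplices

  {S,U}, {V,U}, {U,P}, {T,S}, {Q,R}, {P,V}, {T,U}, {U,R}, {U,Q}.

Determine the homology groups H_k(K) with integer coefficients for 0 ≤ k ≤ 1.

We work with the vertex ordering P < Q < R < S < T < U < V. The simplices of K, each written with vertices in increasing order, are:

  0-simplices (7): P, Q, R, S, T, U, V
  1-simplices (9): PU, PV, QR, QU, RU, ST, SU, TU, UV

giving chain groups C_0 ≅ Z^7, C_1 ≅ Z^9.

The boundary map ∂_1: C_1 → C_0 sends each edge [p,q] (with p < q) to q − p. For instance
  ∂QR = R − Q.
The resulting 7×9 matrix has rank 6, and its Smith normal form has invariant factors (1,1,1,1,1,1).

Computing H_k = (kernel of ∂_k) / (image of ∂_{k+1}):

  H_0: rank C_0 − rank ∂_1 = 7 − 6 = 1, and the invariant factors of ∂_1 are all 1, so H_0 ≅ Z.
  H_1: rank ker ∂_1 − rank ∂_2 = (9 − 6) − 0 = 3, and there is no ∂_2, so H_1 ≅ Z^3.

(K is a triangulation of a wedge of 3 circles.)

H_0 = Z,  H_1 = Z^3.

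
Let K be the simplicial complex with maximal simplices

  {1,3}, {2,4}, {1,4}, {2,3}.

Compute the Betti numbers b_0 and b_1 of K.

Take the total order 1 < 2 < 3 < 4 on the vertex set. Then K (dimension 1) consists of the simplices:

  0-simplices (4): [1], [2], [3], [4]
  1-simplices (4): [1,3], [1,4], [2,3], [2,4]

Hence C_0 ≅ Z^4, C_1 ≅ Z^4.

The boundary map ∂_1: C_1 → C_0 maps an edge to its endpoints' difference, ∂[p,q] = q − p. For instance
  ∂[2,3] = [3] − [2].
As a 4×4 matrix over Z this has rank 3, with invariant factors (1,1,1).

Now H_k = ker ∂_k / im ∂_{k+1}, so:

  H_0: rank C_0 − rank ∂_1 = 4 − 3 = 1, and the invariant factors of ∂_1 are all 1, so H_0 = Z.
  H_1: rank ker ∂_1 − rank ∂_2 = (4 − 3) − 0 = 1, and there is no ∂_2, so H_1 = Z.

Hence the Betti numbers are b_0 = 1, b_1 = 1.

b_0 = 1, b_1 = 1.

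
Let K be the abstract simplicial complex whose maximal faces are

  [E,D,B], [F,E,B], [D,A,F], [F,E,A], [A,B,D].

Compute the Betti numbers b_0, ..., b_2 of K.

b_0 = 1, b_1 = 1, b_2 = 0.

Order the vertices as A < B < D < E < F. Listing each simplex with vertices in this order, K has dimension 2 with simplices:

  0-simplices (5): A, B, D, E, F
  1-simplices (10): AB, AD, AE, AF, BD, BE, BF, DE, DF, EF
  2-simplices (5): ABD, ADF, AEF, BDE, BEF

Hence C_0 ≅ Z^5, C_1 ≅ Z^10, C_2 ≅ Z^5.

Boundary ∂_1: C_1 → C_0 is given by ∂[p,q] = [q] − [p]. For instance
  ∂AB = B − A.
As a 5×10 matrix over Z this has rank 4, with invariant factors (1,1,1,1).

∂_2: C_2 → C_1 acts by ∂[p,q,r] = [q,r] − [p,r] + [p,q]. For instance
  ∂ADF = DF − AF + AD,
  ∂ABD = BD − AD + AB.
The 10×5 boundary matrix has rank 5 and Smith normal form diag(1,1,1,1,1).

Reading off H_k = ker ∂_k / im ∂_{k+1}:

  H_0: rank C_0 − rank ∂_1 = 5 − 4 = 1, and the invariant factors of ∂_1 are all 1, so H_0 = Z.
  H_1: rank ker ∂_1 − rank ∂_2 = (10 − 4) − 5 = 1, and the invariant factors of ∂_2 are all 1, so H_1 = Z.
  H_2: rank ker ∂_2 − rank ∂_3 = (5 − 5) − 0 = 0, and there is no ∂_3, so H_2 = 0.

As a check, the Euler characteristic is 5 − 10 + 5 = 0, which agrees with 1 − 1 + 0 = 0.

Hence the Betti numbers are b_0 = 1, b_1 = 1, b_2 = 0.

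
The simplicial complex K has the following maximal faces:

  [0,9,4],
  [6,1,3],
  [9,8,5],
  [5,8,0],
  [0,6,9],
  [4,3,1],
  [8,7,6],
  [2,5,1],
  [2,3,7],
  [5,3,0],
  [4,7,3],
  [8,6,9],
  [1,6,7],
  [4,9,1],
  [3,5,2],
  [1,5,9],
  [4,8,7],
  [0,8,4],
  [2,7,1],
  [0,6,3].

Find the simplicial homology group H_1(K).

Fix the vertex order 0 < 1 < 2 < 3 < 4 < 5 < 6 < 7 < 8 < 9 and write every simplex with vertices in increasing order. Then dim K = 2 and the simplices of K are:

  0-simplices (10): [0], [1], [2], [3], [4], [5], [6], [7], [8], [9]
  1-simplices (30): (30 of them)
  2-simplices (20): (20 of them)

Hence C_0 ≅ Z^10, C_1 ≅ Z^30, C_2 ≅ Z^20.

The boundary map ∂_1: C_1 → C_0 is given by ∂[p,q] = [q] − [p].
This gives a 10×30 integer matrix of rank 9; reducing to Smith normal form yields diagonal entries (1,1,1,1,1,1,1,1,1).

Boundary ∂_2: C_2 → C_1 acts by ∂[p,q,r] = [q,r] − [p,r] + [p,q]. For instance
  ∂[1,5,9] = [5,9] − [1,9] + [1,5],
  ∂[0,3,6] = [3,6] − [0,6] + [0,3].
The 30×20 boundary matrix has rank 20 and Smith normal form diag(1,1,1,1,1,1,1,1,1,1,1,1,1,1,1,1,1,1,1,2).

Computing H_k = (kernel of ∂_k) / (image of ∂_{k+1}):

  H_1: rank ker ∂_1 − rank ∂_2 = (30 − 9) − 20 = 1, and ∂_2 has invariant factor 2 > 1, so H_1 = Z ⊕ Z_2.

H_1 = Z ⊕ Z_2.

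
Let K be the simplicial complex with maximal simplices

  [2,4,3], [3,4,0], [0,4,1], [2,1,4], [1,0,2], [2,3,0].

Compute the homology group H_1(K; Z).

We work with the vertex ordering 0 < 1 < 2 < 3 < 4. The simplices of K, each written with vertices in increasing order, are:

  0-simplices (5): [0], [1], [2], [3], [4]
  1-simplices (9): [0,1], [0,2], [0,3], [0,4], [1,2], [1,4], [2,3], [2,4], [3,4]
  2-simplices (6): [0,1,2], [0,1,4], [0,2,3], [0,3,4], [1,2,4], [2,3,4]

Hence C_0 ≅ Z^5, C_1 ≅ Z^9, C_2 ≅ Z^6.

The boundary map ∂_1: C_1 → C_0 sends each edge [p,q] (with p < q) to q − p. For instance
  ∂[0,2] = [2] − [0].
The resulting 5×9 matrix has rank 4, and its Smith normal form has invariant factors (1,1,1,1).

Boundary ∂_2: C_2 → C_1 acts by ∂[p,q,r] = [q,r] − [p,r] + [p,q]. For instance
  ∂[0,1,2] = [1,2] − [0,2] + [0,1],
  ∂[0,3,4] = [3,4] − [0,4] + [0,3].
This gives a 9×6 integer matrix of rank 5; reducing to Smith normal form yields diagonal entries (1,1,1,1,1).

Now H_k = ker ∂_k / im ∂_{k+1}, so:

  H_1: rank ker ∂_1 − rank ∂_2 = (9 − 4) − 5 = 0, and the invariant factors of ∂_2 are all 1, so H_1 = 0.

H_1 = 0.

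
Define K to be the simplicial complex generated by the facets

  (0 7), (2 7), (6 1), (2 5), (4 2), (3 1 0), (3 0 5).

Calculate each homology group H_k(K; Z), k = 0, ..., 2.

Order the vertices as 0 < 1 < 2 < 3 < 4 < 5 < 6 < 7. Listing each simplex with vertices in this order, K has dimension 2 with simplices:

  0-simplices (8): [0], [1], [2], [3], [4], [5], [6], [7]
  1-simplices (10): [0,1], [0,3], [0,5], [0,7], [1,3], [1,6], [2,4], [2,5], [2,7], [3,5]
  2-simplices (2): [0,1,3], [0,3,5]

Hence C_0 ≅ Z^8, C_1 ≅ Z^10, C_2 ≅ Z^2.

The boundary map ∂_1: C_1 → C_0 maps an edge to its endpoints' difference, ∂[p,q] = q − p. For instance
  ∂[3,5] = [5] − [3].
This gives a 8×10 integer matrix of rank 7; reducing to Smith normal form yields diagonal entries (1,1,1,1,1,1,1).

Boundary ∂_2: C_2 → C_1 sends each 2-simplex [p,q,r] to [q,r] − [p,r] + [p,q]. For instance
  ∂[0,3,5] = [3,5] − [0,5] + [0,3],
  ∂[0,1,3] = [1,3] − [0,3] + [0,1].
This gives a 10×2 integer matrix of rank 2; reducing to Smith normal form yields diagonal entries (1,1).

Computing H_k = (kernel of ∂_k) / (image of ∂_{k+1}):

  H_0: rank C_0 − rank ∂_1 = 8 − 7 = 1, and the invariant factors of ∂_1 are all 1, so H_0 = Z.
  H_1: rank ker ∂_1 − rank ∂_2 = (10 − 7) − 2 = 1, and the invariant factors of ∂_2 are all 1, so H_1 = Z.
  H_2: rank ker ∂_2 − rank ∂_3 = (2 − 2) − 0 = 0, and there is no ∂_3, so H_2 = 0.

H_0 ≅ Z,  H_1 ≅ Z,  H_2 = 0.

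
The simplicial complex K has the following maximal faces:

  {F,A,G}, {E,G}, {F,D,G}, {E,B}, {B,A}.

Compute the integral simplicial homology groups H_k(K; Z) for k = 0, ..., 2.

Order the vertices as A < B < D < E < F < G. Listing each simplex with vertices in this order, K has dimension 2 with simplices:

  0-simplices (6): A, B, D, E, F, G
  1-simplices (8): AB, AF, AG, BE, DF, DG, EG, FG
  2-simplices (2): AFG, DFG

Hence C_0 ≅ Z^6, C_1 ≅ Z^8, C_2 ≅ Z^2.

The boundary map ∂_1: C_1 → C_0 is given by ∂[p,q] = [q] − [p].
The resulting 6×8 matrix has rank 5, and its Smith normal form has invariant factors (1,1,1,1,1).

Boundary ∂_2: C_2 → C_1 maps a triangle to the signed sum of its edges. For instance
  ∂DFG = FG − DG + DF,
  ∂AFG = FG − AG + AF.
The resulting 8×2 matrix has rank 2, and its Smith normal form has invariant factors (1,1).

Reading off H_k = ker ∂_k / im ∂_{k+1}:

  H_0: rank C_0 − rank ∂_1 = 6 − 5 = 1, and the invariant factors of ∂_1 are all 1, so H_0 ≅ Z.
  H_1: rank ker ∂_1 − rank ∂_2 = (8 − 5) − 2 = 1, and the invariant factors of ∂_2 are all 1, so H_1 ≅ Z.
  H_2: rank ker ∂_2 − rank ∂_3 = (2 − 2) − 0 = 0, and there is no ∂_3, so H_2 ≅ 0.

H_0 = Z,  H_1 = Z,  H_2 = 0.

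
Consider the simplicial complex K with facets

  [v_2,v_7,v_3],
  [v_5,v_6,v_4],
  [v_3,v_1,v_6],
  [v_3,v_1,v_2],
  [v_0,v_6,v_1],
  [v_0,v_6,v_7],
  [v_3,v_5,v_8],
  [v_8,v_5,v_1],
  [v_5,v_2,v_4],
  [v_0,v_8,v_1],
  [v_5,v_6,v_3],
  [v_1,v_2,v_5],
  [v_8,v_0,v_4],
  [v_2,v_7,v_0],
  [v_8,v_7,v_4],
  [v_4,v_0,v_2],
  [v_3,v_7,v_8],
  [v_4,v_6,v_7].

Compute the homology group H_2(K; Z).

K has 9 vertices, 27 edges, 18 triangles.
rank ∂_2 = 18, rank ∂_3 = 0 ⇒ b_2 = 18 − 18 − 0 = 0. So H_2 ≅ 0.

H_2 = 0.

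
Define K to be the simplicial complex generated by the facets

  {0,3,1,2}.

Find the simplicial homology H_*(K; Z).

Take the total order 0 < 1 < 2 < 3 on the vertex set. Then K (dimension 3) consists of the simplices:

  0-simplices (4): [0], [1], [2], [3]
  1-simplices (6): [0,1], [0,2], [0,3], [1,2], [1,3], [2,3]
  2-simplices (4): [0,1,2], [0,1,3], [0,2,3], [1,2,3]
  3-simplices (1): [0,1,2,3]

giving chain groups C_0 ≅ Z^4, C_1 ≅ Z^6, C_2 ≅ Z^4, C_3 ≅ Z^1.

Boundary ∂_1: C_1 → C_0 sends each edge [p,q] (with p < q) to q − p.
This gives a 4×6 integer matrix of rank 3; reducing to Smith normal form yields diagonal entries (1,1,1).

The boundary map ∂_2: C_2 → C_1 sends each 2-simplex [p,q,r] to [q,r] − [p,r] + [p,q]. For instance
  ∂[1,2,3] = [2,3] − [1,3] + [1,2],
  ∂[0,1,2] = [1,2] − [0,2] + [0,1].
The resulting 6×4 matrix has rank 3, and its Smith normal form has invariant factors (1,1,1).

The boundary map ∂_3: C_3 → C_2 sends each 3-simplex σ to the alternating sum Σ_i (−1)^i (σ with its i-th vertex removed). For instance
  ∂[0,1,2,3] = [1,2,3] − [0,2,3] + [0,1,3] − [0,1,2].
This gives a 4×1 integer matrix of rank 1; reducing to Smith normal form yields diagonal entries (1).

Computing H_k = (kernel of ∂_k) / (image of ∂_{k+1}):

  H_0: rank C_0 − rank ∂_1 = 4 − 3 = 1, and the invariant factors of ∂_1 are all 1, so H_0 = Z.
  H_1: rank ker ∂_1 − rank ∂_2 = (6 − 3) − 3 = 0, and the invariant factors of ∂_2 are all 1, so H_1 = 0.
  H_2: rank ker ∂_2 − rank ∂_3 = (4 − 3) − 1 = 0, and the invariant factors of ∂_3 are all 1, so H_2 = 0.
  H_3: rank ker ∂_3 − rank ∂_4 = (1 − 1) − 0 = 0, and there is no ∂_4, so H_3 = 0.

As a check, the Euler characteristic is 4 − 6 + 4 − 1 = 1, which agrees with 1 − 0 + 0 − 0 = 1.
(K is a triangulation of the 3-simplex.)

H_0 = Z,  H_1 = 0,  H_2 = 0,  H_3 = 0.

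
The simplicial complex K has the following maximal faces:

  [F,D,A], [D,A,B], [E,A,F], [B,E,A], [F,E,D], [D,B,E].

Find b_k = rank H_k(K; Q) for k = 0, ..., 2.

b_0 = 1, b_1 = 0, b_2 = 1.

K has 5 vertices, 9 edges, 6 triangles.
rank ∂_0 = 0, rank ∂_1 = 4 ⇒ b_0 = 5 − 0 − 4 = 1; all invariant factors of ∂_1 are 1 so no torsion. So H_0 = Z.
rank ∂_1 = 4, rank ∂_2 = 5 ⇒ b_1 = 9 − 4 − 5 = 0; all invariant factors of ∂_2 are 1 so no torsion. So H_1 = 0.
rank ∂_2 = 5, rank ∂_3 = 0 ⇒ b_2 = 6 − 5 − 0 = 1. So H_2 = Z.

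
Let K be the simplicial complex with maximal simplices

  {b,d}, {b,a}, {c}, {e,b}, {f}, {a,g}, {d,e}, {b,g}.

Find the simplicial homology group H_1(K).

We work with the vertex ordering a < b < c < d < e < f < g. The simplices of K, each written with vertices in increasing order, are:

  0-simplices (7): a, b, c, d, e, f, g
  1-simplices (6): ab, ag, bd, be, bg, de

Hence C_0 ≅ Z^7, C_1 ≅ Z^6.

Boundary ∂_1: C_1 → C_0 maps an edge to its endpoints' difference, ∂[p,q] = q − p. For instance
  ∂ag = g − a.
The 7×6 boundary matrix has rank 4 and Smith normal form diag(1,1,1,1).

Computing H_k = (kernel of ∂_k) / (image of ∂_{k+1}):

  H_1: rank ker ∂_1 − rank ∂_2 = (6 − 4) − 0 = 2, and there is no ∂_2, so H_1 ≅ Z^2.

(K is a triangulation of the disjoint union of a wedge of 2 circles and a set of 2 points.)

H_1 = Z^2.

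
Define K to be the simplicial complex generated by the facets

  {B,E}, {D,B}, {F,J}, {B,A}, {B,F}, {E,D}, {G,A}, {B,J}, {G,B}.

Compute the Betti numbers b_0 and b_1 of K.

Order the vertices as A < B < D < E < F < G < J. Listing each simplex with vertices in this order, K has dimension 1 with simplices:

  0-simplices (7): A, B, D, E, F, G, J
  1-simplices (9): AB, AG, BD, BE, BF, BG, BJ, DE, FJ

so the chain groups are C_0 ≅ Z^7, C_1 ≅ Z^9.

∂_1: C_1 → C_0 is given by ∂[p,q] = [q] − [p]. For instance
  ∂BG = G − B.
As a 7×9 matrix over Z this has rank 6, with invariant factors (1,1,1,1,1,1).

From H_k ≅ ker(∂_k) / im(∂_{k+1}) we obtain:

  H_0: rank C_0 − rank ∂_1 = 7 − 6 = 1, and the invariant factors of ∂_1 are all 1, so H_0 = Z.
  H_1: rank ker ∂_1 − rank ∂_2 = (9 − 6) − 0 = 3, and there is no ∂_2, so H_1 = Z^3.

As a check, the Euler characteristic is 7 − 9 = -2, which agrees with 1 − 3 = -2.

Hence the Betti numbers are b_0 = 1, b_1 = 3.

b_0 = 1, b_1 = 3.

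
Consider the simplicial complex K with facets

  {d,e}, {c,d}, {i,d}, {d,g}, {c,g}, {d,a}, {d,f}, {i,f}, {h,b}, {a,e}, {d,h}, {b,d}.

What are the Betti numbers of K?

Order the vertices as a < b < c < d < e < f < g < h < i. Listing each simplex with vertices in this order, K has dimension 1 with simplices:

  0-simplices (9): a, b, c, d, e, f, g, h, i
  1-simplices (12): ad, ae, bd, bh, cd, cg, de, df, dg, dh, di, fi

giving chain groups C_0 ≅ Z^9, C_1 ≅ Z^12.

∂_1: C_1 → C_0 sends each edge [p,q] (with p < q) to q − p. For instance
  ∂dg = g − d.
The 9×12 boundary matrix has rank 8 and Smith normal form diag(1,1,1,1,1,1,1,1).

Reading off H_k = ker ∂_k / im ∂_{k+1}:

  H_0: rank C_0 − rank ∂_1 = 9 − 8 = 1, and the invariant factors of ∂_1 are all 1, so H_0 = Z.
  H_1: rank ker ∂_1 − rank ∂_2 = (12 − 8) − 0 = 4, and there is no ∂_2, so H_1 = Z^4.

As a check, the Euler characteristic is 9 − 12 = -3, which agrees with 1 − 4 = -3.

Hence the Betti numbers are b_0 = 1, b_1 = 4.

b_0 = 1, b_1 = 4.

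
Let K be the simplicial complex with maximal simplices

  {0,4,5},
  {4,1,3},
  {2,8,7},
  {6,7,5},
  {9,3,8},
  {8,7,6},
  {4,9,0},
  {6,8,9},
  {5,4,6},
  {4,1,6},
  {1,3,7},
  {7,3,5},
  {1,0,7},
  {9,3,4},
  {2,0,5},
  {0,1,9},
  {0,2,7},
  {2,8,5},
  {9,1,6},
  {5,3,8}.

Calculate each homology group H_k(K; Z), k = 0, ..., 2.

Take the total order 0 < 1 < 2 < 3 < 4 < 5 < 6 < 7 < 8 < 9 on the vertex set. Then K (dimension 2) consists of the simplices:

  0-simplices (10): [0], [1], [2], [3], [4], [5], [6], [7], [8], [9]
  1-simplices (30): (30 of them)
  2-simplices (20): (20 of them)

Hence C_0 ≅ Z^10, C_1 ≅ Z^30, C_2 ≅ Z^20.

∂_1: C_1 → C_0 is given by ∂[p,q] = [q] − [p].
The resulting 10×30 matrix has rank 9, and its Smith normal form has invariant factors (1,1,1,1,1,1,1,1,1).

Boundary ∂_2: C_2 → C_1 acts by ∂[p,q,r] = [q,r] − [p,r] + [p,q]. For instance
  ∂[5,6,7] = [6,7] − [5,7] + [5,6],
  ∂[0,4,5] = [4,5] − [0,5] + [0,4].
As a 30×20 matrix over Z this has rank 20, with invariant factors (1,1,1,1,1,1,1,1,1,1,1,1,1,1,1,1,1,1,1,2).

Reading off H_k = ker ∂_k / im ∂_{k+1}:

  H_0: rank C_0 − rank ∂_1 = 10 − 9 = 1, and the invariant factors of ∂_1 are all 1, so H_0 ≅ Z.
  H_1: rank ker ∂_1 − rank ∂_2 = (30 − 9) − 20 = 1, and ∂_2 has invariant factor 2 > 1, so H_1 ≅ Z ⊕ Z/2Z.
  H_2: rank ker ∂_2 − rank ∂_3 = (20 − 20) − 0 = 0, and there is no ∂_3, so H_2 ≅ 0.

H_0 ≅ Z,  H_1 ≅ Z ⊕ Z/2Z,  H_2 = 0.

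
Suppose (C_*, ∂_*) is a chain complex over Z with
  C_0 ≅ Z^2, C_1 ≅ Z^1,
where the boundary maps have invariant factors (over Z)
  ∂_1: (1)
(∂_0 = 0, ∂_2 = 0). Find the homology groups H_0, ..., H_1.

H_0 = Z,  H_1 = 0.

H_0: b_0 = 2 − 0 − 1 = 1; torsion from ∂_1 factors > 1: none. So H_0 = Z.
H_1: b_1 = 1 − 1 − 0 = 0; torsion from ∂_2 factors > 1: none. So H_1 = 0.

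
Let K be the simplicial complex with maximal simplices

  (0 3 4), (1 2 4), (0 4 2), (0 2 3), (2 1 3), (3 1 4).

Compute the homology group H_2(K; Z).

Take the total order 0 < 1 < 2 < 3 < 4 on the vertex set. Then K (dimension 2) consists of the simplices:

  0-simplices (5): [0], [1], [2], [3], [4]
  1-simplices (9): [0,2], [0,3], [0,4], [1,2], [1,3], [1,4], [2,3], [2,4], [3,4]
  2-simplices (6): [0,2,3], [0,2,4], [0,3,4], [1,2,3], [1,2,4], [1,3,4]

giving chain groups C_0 ≅ Z^5, C_1 ≅ Z^9, C_2 ≅ Z^6.

∂_1: C_1 → C_0 is given by ∂[p,q] = [q] − [p].
The 5×9 boundary matrix has rank 4 and Smith normal form diag(1,1,1,1).

The boundary map ∂_2: C_2 → C_1 sends each 2-simplex [p,q,r] to [q,r] − [p,r] + [p,q]. For instance
  ∂[0,2,3] = [2,3] − [0,3] + [0,2],
  ∂[0,2,4] = [2,4] − [0,4] + [0,2].
The resulting 9×6 matrix has rank 5, and its Smith normal form has invariant factors (1,1,1,1,1).

Now H_k = ker ∂_k / im ∂_{k+1}, so:

  H_2: rank ker ∂_2 − rank ∂_3 = (6 − 5) − 0 = 1, and there is no ∂_3, so H_2 = Z.

H_2 = Z.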